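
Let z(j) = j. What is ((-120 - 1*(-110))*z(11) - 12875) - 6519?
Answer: -19504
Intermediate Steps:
((-120 - 1*(-110))*z(11) - 12875) - 6519 = ((-120 - 1*(-110))*11 - 12875) - 6519 = ((-120 + 110)*11 - 12875) - 6519 = (-10*11 - 12875) - 6519 = (-110 - 12875) - 6519 = -12985 - 6519 = -19504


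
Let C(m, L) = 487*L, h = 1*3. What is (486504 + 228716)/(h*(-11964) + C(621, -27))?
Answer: -715220/49041 ≈ -14.584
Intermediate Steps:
h = 3
(486504 + 228716)/(h*(-11964) + C(621, -27)) = (486504 + 228716)/(3*(-11964) + 487*(-27)) = 715220/(-35892 - 13149) = 715220/(-49041) = 715220*(-1/49041) = -715220/49041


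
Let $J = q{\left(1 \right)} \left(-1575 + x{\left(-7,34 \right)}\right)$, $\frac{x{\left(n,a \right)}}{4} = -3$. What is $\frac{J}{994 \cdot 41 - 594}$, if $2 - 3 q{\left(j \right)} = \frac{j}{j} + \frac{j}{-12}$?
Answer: $- \frac{6877}{481920} \approx -0.01427$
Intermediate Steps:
$x{\left(n,a \right)} = -12$ ($x{\left(n,a \right)} = 4 \left(-3\right) = -12$)
$q{\left(j \right)} = \frac{1}{3} + \frac{j}{36}$ ($q{\left(j \right)} = \frac{2}{3} - \frac{\frac{j}{j} + \frac{j}{-12}}{3} = \frac{2}{3} - \frac{1 + j \left(- \frac{1}{12}\right)}{3} = \frac{2}{3} - \frac{1 - \frac{j}{12}}{3} = \frac{2}{3} + \left(- \frac{1}{3} + \frac{j}{36}\right) = \frac{1}{3} + \frac{j}{36}$)
$J = - \frac{6877}{12}$ ($J = \left(\frac{1}{3} + \frac{1}{36} \cdot 1\right) \left(-1575 - 12\right) = \left(\frac{1}{3} + \frac{1}{36}\right) \left(-1587\right) = \frac{13}{36} \left(-1587\right) = - \frac{6877}{12} \approx -573.08$)
$\frac{J}{994 \cdot 41 - 594} = - \frac{6877}{12 \left(994 \cdot 41 - 594\right)} = - \frac{6877}{12 \left(40754 - 594\right)} = - \frac{6877}{12 \cdot 40160} = \left(- \frac{6877}{12}\right) \frac{1}{40160} = - \frac{6877}{481920}$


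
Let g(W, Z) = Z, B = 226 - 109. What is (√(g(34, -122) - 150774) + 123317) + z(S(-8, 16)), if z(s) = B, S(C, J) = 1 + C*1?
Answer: 123434 + 4*I*√9431 ≈ 1.2343e+5 + 388.45*I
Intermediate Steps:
B = 117
S(C, J) = 1 + C
z(s) = 117
(√(g(34, -122) - 150774) + 123317) + z(S(-8, 16)) = (√(-122 - 150774) + 123317) + 117 = (√(-150896) + 123317) + 117 = (4*I*√9431 + 123317) + 117 = (123317 + 4*I*√9431) + 117 = 123434 + 4*I*√9431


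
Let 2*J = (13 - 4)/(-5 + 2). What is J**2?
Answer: 9/4 ≈ 2.2500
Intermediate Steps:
J = -3/2 (J = ((13 - 4)/(-5 + 2))/2 = (9/(-3))/2 = (9*(-1/3))/2 = (1/2)*(-3) = -3/2 ≈ -1.5000)
J**2 = (-3/2)**2 = 9/4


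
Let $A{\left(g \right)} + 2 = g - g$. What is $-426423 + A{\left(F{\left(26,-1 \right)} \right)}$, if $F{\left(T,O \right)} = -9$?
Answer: $-426425$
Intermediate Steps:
$A{\left(g \right)} = -2$ ($A{\left(g \right)} = -2 + \left(g - g\right) = -2 + 0 = -2$)
$-426423 + A{\left(F{\left(26,-1 \right)} \right)} = -426423 - 2 = -426425$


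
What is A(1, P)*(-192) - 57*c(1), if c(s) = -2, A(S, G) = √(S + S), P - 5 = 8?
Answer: 114 - 192*√2 ≈ -157.53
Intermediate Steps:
P = 13 (P = 5 + 8 = 13)
A(S, G) = √2*√S (A(S, G) = √(2*S) = √2*√S)
A(1, P)*(-192) - 57*c(1) = (√2*√1)*(-192) - 57*(-2) = (√2*1)*(-192) + 114 = √2*(-192) + 114 = -192*√2 + 114 = 114 - 192*√2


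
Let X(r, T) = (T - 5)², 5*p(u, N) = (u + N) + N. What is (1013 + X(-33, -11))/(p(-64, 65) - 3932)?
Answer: -6345/19594 ≈ -0.32382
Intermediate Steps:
p(u, N) = u/5 + 2*N/5 (p(u, N) = ((u + N) + N)/5 = ((N + u) + N)/5 = (u + 2*N)/5 = u/5 + 2*N/5)
X(r, T) = (-5 + T)²
(1013 + X(-33, -11))/(p(-64, 65) - 3932) = (1013 + (-5 - 11)²)/(((⅕)*(-64) + (⅖)*65) - 3932) = (1013 + (-16)²)/((-64/5 + 26) - 3932) = (1013 + 256)/(66/5 - 3932) = 1269/(-19594/5) = 1269*(-5/19594) = -6345/19594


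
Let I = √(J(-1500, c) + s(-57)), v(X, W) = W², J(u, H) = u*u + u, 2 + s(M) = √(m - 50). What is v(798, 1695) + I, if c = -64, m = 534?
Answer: 2873025 + 2*√562130 ≈ 2.8745e+6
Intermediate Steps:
s(M) = 20 (s(M) = -2 + √(534 - 50) = -2 + √484 = -2 + 22 = 20)
J(u, H) = u + u² (J(u, H) = u² + u = u + u²)
I = 2*√562130 (I = √(-1500*(1 - 1500) + 20) = √(-1500*(-1499) + 20) = √(2248500 + 20) = √2248520 = 2*√562130 ≈ 1499.5)
v(798, 1695) + I = 1695² + 2*√562130 = 2873025 + 2*√562130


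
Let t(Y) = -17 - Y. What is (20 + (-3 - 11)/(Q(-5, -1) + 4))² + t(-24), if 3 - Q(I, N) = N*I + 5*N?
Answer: 331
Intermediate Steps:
Q(I, N) = 3 - 5*N - I*N (Q(I, N) = 3 - (N*I + 5*N) = 3 - (I*N + 5*N) = 3 - (5*N + I*N) = 3 + (-5*N - I*N) = 3 - 5*N - I*N)
(20 + (-3 - 11)/(Q(-5, -1) + 4))² + t(-24) = (20 + (-3 - 11)/((3 - 5*(-1) - 1*(-5)*(-1)) + 4))² + (-17 - 1*(-24)) = (20 - 14/((3 + 5 - 5) + 4))² + (-17 + 24) = (20 - 14/(3 + 4))² + 7 = (20 - 14/7)² + 7 = (20 - 14*⅐)² + 7 = (20 - 2)² + 7 = 18² + 7 = 324 + 7 = 331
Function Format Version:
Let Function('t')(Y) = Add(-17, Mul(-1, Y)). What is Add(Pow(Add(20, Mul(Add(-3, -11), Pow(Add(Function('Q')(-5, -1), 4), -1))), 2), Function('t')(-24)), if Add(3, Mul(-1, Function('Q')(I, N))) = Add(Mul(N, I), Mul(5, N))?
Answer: 331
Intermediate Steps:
Function('Q')(I, N) = Add(3, Mul(-5, N), Mul(-1, I, N)) (Function('Q')(I, N) = Add(3, Mul(-1, Add(Mul(N, I), Mul(5, N)))) = Add(3, Mul(-1, Add(Mul(I, N), Mul(5, N)))) = Add(3, Mul(-1, Add(Mul(5, N), Mul(I, N)))) = Add(3, Add(Mul(-5, N), Mul(-1, I, N))) = Add(3, Mul(-5, N), Mul(-1, I, N)))
Add(Pow(Add(20, Mul(Add(-3, -11), Pow(Add(Function('Q')(-5, -1), 4), -1))), 2), Function('t')(-24)) = Add(Pow(Add(20, Mul(Add(-3, -11), Pow(Add(Add(3, Mul(-5, -1), Mul(-1, -5, -1)), 4), -1))), 2), Add(-17, Mul(-1, -24))) = Add(Pow(Add(20, Mul(-14, Pow(Add(Add(3, 5, -5), 4), -1))), 2), Add(-17, 24)) = Add(Pow(Add(20, Mul(-14, Pow(Add(3, 4), -1))), 2), 7) = Add(Pow(Add(20, Mul(-14, Pow(7, -1))), 2), 7) = Add(Pow(Add(20, Mul(-14, Rational(1, 7))), 2), 7) = Add(Pow(Add(20, -2), 2), 7) = Add(Pow(18, 2), 7) = Add(324, 7) = 331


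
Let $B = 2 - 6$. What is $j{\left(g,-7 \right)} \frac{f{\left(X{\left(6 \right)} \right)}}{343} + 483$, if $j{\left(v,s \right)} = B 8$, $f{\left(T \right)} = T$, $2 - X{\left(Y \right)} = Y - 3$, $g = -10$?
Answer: $\frac{165701}{343} \approx 483.09$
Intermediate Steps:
$X{\left(Y \right)} = 5 - Y$ ($X{\left(Y \right)} = 2 - \left(Y - 3\right) = 2 - \left(-3 + Y\right) = 5 - Y$)
$B = -4$ ($B = 2 - 6 = -4$)
$j{\left(v,s \right)} = -32$ ($j{\left(v,s \right)} = \left(-4\right) 8 = -32$)
$j{\left(g,-7 \right)} \frac{f{\left(X{\left(6 \right)} \right)}}{343} + 483 = - 32 \frac{5 - 6}{343} + 483 = - 32 \left(5 - 6\right) \frac{1}{343} + 483 = - 32 \left(\left(-1\right) \frac{1}{343}\right) + 483 = \left(-32\right) \left(- \frac{1}{343}\right) + 483 = \frac{32}{343} + 483 = \frac{165701}{343}$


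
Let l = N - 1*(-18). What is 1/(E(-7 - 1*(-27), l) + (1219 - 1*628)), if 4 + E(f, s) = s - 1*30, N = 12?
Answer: 1/587 ≈ 0.0017036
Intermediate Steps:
l = 30 (l = 12 - 1*(-18) = 12 + 18 = 30)
E(f, s) = -34 + s (E(f, s) = -4 + (s - 1*30) = -4 + (s - 30) = -4 + (-30 + s) = -34 + s)
1/(E(-7 - 1*(-27), l) + (1219 - 1*628)) = 1/((-34 + 30) + (1219 - 1*628)) = 1/(-4 + (1219 - 628)) = 1/(-4 + 591) = 1/587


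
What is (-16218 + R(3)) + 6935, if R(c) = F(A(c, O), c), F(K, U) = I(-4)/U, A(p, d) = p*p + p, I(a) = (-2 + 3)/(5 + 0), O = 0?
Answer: -139244/15 ≈ -9282.9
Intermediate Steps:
I(a) = 1/5
A(p, d) = p + p**2 (A(p, d) = p**2 + p = p + p**2)
F(K, U) = 1/(5*U)
R(c) = 1/(5*c)
(-16218 + R(3)) + 6935 = (-16218 + (1/5)/3) + 6935 = (-16218 + (1/5)*(1/3)) + 6935 = (-16218 + 1/15) + 6935 = -243269/15 + 6935 = -139244/15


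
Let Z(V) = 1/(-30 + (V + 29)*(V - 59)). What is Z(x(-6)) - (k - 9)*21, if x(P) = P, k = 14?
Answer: -160126/1525 ≈ -105.00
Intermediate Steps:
Z(V) = 1/(-30 + (-59 + V)*(29 + V)) (Z(V) = 1/(-30 + (29 + V)*(-59 + V)) = 1/(-30 + (-59 + V)*(29 + V)))
Z(x(-6)) - (k - 9)*21 = 1/(-1741 + (-6)² - 30*(-6)) - (14 - 9)*21 = 1/(-1741 + 36 + 180) - 5*21 = 1/(-1525) - 1*105 = -1/1525 - 105 = -160126/1525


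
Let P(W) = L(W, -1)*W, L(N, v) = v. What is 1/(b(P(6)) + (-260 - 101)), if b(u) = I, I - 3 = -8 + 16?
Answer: -1/350 ≈ -0.0028571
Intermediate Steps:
I = 11 (I = 3 + (-8 + 16) = 3 + 8 = 11)
P(W) = -W
b(u) = 11
1/(b(P(6)) + (-260 - 101)) = 1/(11 + (-260 - 101)) = 1/(11 - 361) = 1/(-350) = -1/350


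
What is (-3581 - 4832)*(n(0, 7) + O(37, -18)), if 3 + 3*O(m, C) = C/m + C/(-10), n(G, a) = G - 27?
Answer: 42897887/185 ≈ 2.3188e+5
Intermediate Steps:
n(G, a) = -27 + G
O(m, C) = -1 - C/30 + C/(3*m) (O(m, C) = -1 + (C/m + C/(-10))/3 = -1 + (C/m + C*(-⅒))/3 = -1 + (C/m - C/10)/3 = -1 + (-C/10 + C/m)/3 = -1 + (-C/30 + C/(3*m)) = -1 - C/30 + C/(3*m))
(-3581 - 4832)*(n(0, 7) + O(37, -18)) = (-3581 - 4832)*((-27 + 0) + (-1 - 1/30*(-18) + (⅓)*(-18)/37)) = -8413*(-27 + (-1 + ⅗ + (⅓)*(-18)*(1/37))) = -8413*(-27 + (-1 + ⅗ - 6/37)) = -8413*(-27 - 104/185) = -8413*(-5099/185) = 42897887/185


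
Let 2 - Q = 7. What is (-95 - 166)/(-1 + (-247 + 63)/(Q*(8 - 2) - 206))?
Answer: 15399/13 ≈ 1184.5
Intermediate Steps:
Q = -5 (Q = 2 - 1*7 = 2 - 7 = -5)
(-95 - 166)/(-1 + (-247 + 63)/(Q*(8 - 2) - 206)) = (-95 - 166)/(-1 + (-247 + 63)/(-5*(8 - 2) - 206)) = -261/(-1 - 184/(-5*6 - 206)) = -261/(-1 - 184/(-30 - 206)) = -261/(-1 - 184/(-236)) = -261/(-1 - 184*(-1/236)) = -261/(-1 + 46/59) = -261/(-13/59) = -261*(-59/13) = 15399/13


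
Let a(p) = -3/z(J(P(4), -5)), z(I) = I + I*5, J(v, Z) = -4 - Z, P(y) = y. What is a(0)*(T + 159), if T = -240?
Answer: 81/2 ≈ 40.500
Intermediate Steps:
z(I) = 6*I (z(I) = I + 5*I = 6*I)
a(p) = -1/2 (a(p) = -3*1/(6*(-4 - 1*(-5))) = -3*1/(6*(-4 + 5)) = -3/(6*1) = -3/6 = -3*1/6 = -1/2)
a(0)*(T + 159) = -(-240 + 159)/2 = -1/2*(-81) = 81/2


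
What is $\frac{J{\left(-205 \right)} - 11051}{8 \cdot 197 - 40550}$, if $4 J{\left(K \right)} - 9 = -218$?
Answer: $\frac{44413}{155896} \approx 0.28489$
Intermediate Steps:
$J{\left(K \right)} = - \frac{209}{4}$ ($J{\left(K \right)} = \frac{9}{4} + \frac{1}{4} \left(-218\right) = \frac{9}{4} - \frac{109}{2} = - \frac{209}{4}$)
$\frac{J{\left(-205 \right)} - 11051}{8 \cdot 197 - 40550} = \frac{- \frac{209}{4} - 11051}{8 \cdot 197 - 40550} = - \frac{44413}{4 \left(1576 - 40550\right)} = - \frac{44413}{4 \left(-38974\right)} = \left(- \frac{44413}{4}\right) \left(- \frac{1}{38974}\right) = \frac{44413}{155896}$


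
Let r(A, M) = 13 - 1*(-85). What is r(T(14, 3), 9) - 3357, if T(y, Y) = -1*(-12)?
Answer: -3259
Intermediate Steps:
T(y, Y) = 12
r(A, M) = 98 (r(A, M) = 13 + 85 = 98)
r(T(14, 3), 9) - 3357 = 98 - 3357 = -3259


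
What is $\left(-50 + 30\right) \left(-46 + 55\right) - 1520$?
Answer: $-1700$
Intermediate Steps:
$\left(-50 + 30\right) \left(-46 + 55\right) - 1520 = \left(-20\right) 9 - 1520 = -180 - 1520 = -1700$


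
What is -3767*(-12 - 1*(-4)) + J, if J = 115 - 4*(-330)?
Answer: 31571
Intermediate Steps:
J = 1435 (J = 115 + 1320 = 1435)
-3767*(-12 - 1*(-4)) + J = -3767*(-12 - 1*(-4)) + 1435 = -3767*(-12 + 4) + 1435 = -3767*(-8) + 1435 = 30136 + 1435 = 31571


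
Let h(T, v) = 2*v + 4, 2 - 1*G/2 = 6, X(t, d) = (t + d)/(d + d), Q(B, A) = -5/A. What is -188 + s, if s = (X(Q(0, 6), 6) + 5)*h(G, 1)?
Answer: -1865/12 ≈ -155.42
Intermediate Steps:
X(t, d) = (d + t)/(2*d) (X(t, d) = (d + t)/((2*d)) = (d + t)*(1/(2*d)) = (d + t)/(2*d))
G = -8 (G = 4 - 2*6 = 4 - 12 = -8)
h(T, v) = 4 + 2*v
s = 391/12 (s = ((½)*(6 - 5/6)/6 + 5)*(4 + 2*1) = ((½)*(⅙)*(6 - 5*⅙) + 5)*(4 + 2) = ((½)*(⅙)*(6 - ⅚) + 5)*6 = ((½)*(⅙)*(31/6) + 5)*6 = (31/72 + 5)*6 = (391/72)*6 = 391/12 ≈ 32.583)
-188 + s = -188 + 391/12 = -1865/12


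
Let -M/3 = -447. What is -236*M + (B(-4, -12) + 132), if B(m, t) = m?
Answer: -316348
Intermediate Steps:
M = 1341 (M = -3*(-447) = 1341)
-236*M + (B(-4, -12) + 132) = -236*1341 + (-4 + 132) = -316476 + 128 = -316348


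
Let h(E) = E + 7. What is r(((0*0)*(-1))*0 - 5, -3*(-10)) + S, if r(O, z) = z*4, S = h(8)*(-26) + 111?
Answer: -159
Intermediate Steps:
h(E) = 7 + E
S = -279 (S = (7 + 8)*(-26) + 111 = 15*(-26) + 111 = -390 + 111 = -279)
r(O, z) = 4*z
r(((0*0)*(-1))*0 - 5, -3*(-10)) + S = 4*(-3*(-10)) - 279 = 4*30 - 279 = 120 - 279 = -159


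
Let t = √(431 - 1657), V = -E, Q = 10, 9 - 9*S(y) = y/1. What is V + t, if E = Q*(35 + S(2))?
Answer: -3220/9 + I*√1226 ≈ -357.78 + 35.014*I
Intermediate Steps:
S(y) = 1 - y/9 (S(y) = 1 - y/(9*1) = 1 - y/9)
E = 3220/9 (E = 10*(35 + (1 - ⅑*2)) = 10*(35 + (1 - 2/9)) = 10*(35 + 7/9) = 10*(322/9) = 3220/9 ≈ 357.78)
V = -3220/9 (V = -1*3220/9 = -3220/9 ≈ -357.78)
t = I*√1226 (t = √(-1226) = I*√1226 ≈ 35.014*I)
V + t = -3220/9 + I*√1226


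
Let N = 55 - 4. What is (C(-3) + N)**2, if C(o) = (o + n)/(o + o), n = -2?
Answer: 96721/36 ≈ 2686.7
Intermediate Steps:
N = 51
C(o) = (-2 + o)/(2*o) (C(o) = (o - 2)/(o + o) = (-2 + o)/((2*o)) = (-2 + o)*(1/(2*o)) = (-2 + o)/(2*o))
(C(-3) + N)**2 = ((1/2)*(-2 - 3)/(-3) + 51)**2 = ((1/2)*(-1/3)*(-5) + 51)**2 = (5/6 + 51)**2 = (311/6)**2 = 96721/36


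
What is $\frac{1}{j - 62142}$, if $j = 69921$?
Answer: $\frac{1}{7779} \approx 0.00012855$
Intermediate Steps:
$\frac{1}{j - 62142} = \frac{1}{69921 - 62142} = \frac{1}{7779}$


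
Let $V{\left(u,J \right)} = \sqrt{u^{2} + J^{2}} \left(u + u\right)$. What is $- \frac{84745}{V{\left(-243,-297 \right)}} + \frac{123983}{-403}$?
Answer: $- \frac{123983}{403} + \frac{84745 \sqrt{202}}{2650644} \approx -307.2$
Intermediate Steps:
$V{\left(u,J \right)} = 2 u \sqrt{J^{2} + u^{2}}$ ($V{\left(u,J \right)} = \sqrt{J^{2} + u^{2}} \cdot 2 u = 2 u \sqrt{J^{2} + u^{2}}$)
$- \frac{84745}{V{\left(-243,-297 \right)}} + \frac{123983}{-403} = - \frac{84745}{2 \left(-243\right) \sqrt{\left(-297\right)^{2} + \left(-243\right)^{2}}} + \frac{123983}{-403} = - \frac{84745}{2 \left(-243\right) \sqrt{88209 + 59049}} + 123983 \left(- \frac{1}{403}\right) = - \frac{84745}{2 \left(-243\right) \sqrt{147258}} - \frac{123983}{403} = - \frac{84745}{2 \left(-243\right) 27 \sqrt{202}} - \frac{123983}{403} = - \frac{84745}{\left(-13122\right) \sqrt{202}} - \frac{123983}{403} = - 84745 \left(- \frac{\sqrt{202}}{2650644}\right) - \frac{123983}{403} = \frac{84745 \sqrt{202}}{2650644} - \frac{123983}{403} = - \frac{123983}{403} + \frac{84745 \sqrt{202}}{2650644}$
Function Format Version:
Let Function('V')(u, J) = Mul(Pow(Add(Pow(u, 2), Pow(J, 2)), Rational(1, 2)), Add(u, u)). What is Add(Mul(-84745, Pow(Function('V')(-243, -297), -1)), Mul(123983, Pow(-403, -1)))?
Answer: Add(Rational(-123983, 403), Mul(Rational(84745, 2650644), Pow(202, Rational(1, 2)))) ≈ -307.20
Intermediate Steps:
Function('V')(u, J) = Mul(2, u, Pow(Add(Pow(J, 2), Pow(u, 2)), Rational(1, 2))) (Function('V')(u, J) = Mul(Pow(Add(Pow(J, 2), Pow(u, 2)), Rational(1, 2)), Mul(2, u)) = Mul(2, u, Pow(Add(Pow(J, 2), Pow(u, 2)), Rational(1, 2))))
Add(Mul(-84745, Pow(Function('V')(-243, -297), -1)), Mul(123983, Pow(-403, -1))) = Add(Mul(-84745, Pow(Mul(2, -243, Pow(Add(Pow(-297, 2), Pow(-243, 2)), Rational(1, 2))), -1)), Mul(123983, Pow(-403, -1))) = Add(Mul(-84745, Pow(Mul(2, -243, Pow(Add(88209, 59049), Rational(1, 2))), -1)), Mul(123983, Rational(-1, 403))) = Add(Mul(-84745, Pow(Mul(2, -243, Pow(147258, Rational(1, 2))), -1)), Rational(-123983, 403)) = Add(Mul(-84745, Pow(Mul(2, -243, Mul(27, Pow(202, Rational(1, 2)))), -1)), Rational(-123983, 403)) = Add(Mul(-84745, Pow(Mul(-13122, Pow(202, Rational(1, 2))), -1)), Rational(-123983, 403)) = Add(Mul(-84745, Mul(Rational(-1, 2650644), Pow(202, Rational(1, 2)))), Rational(-123983, 403)) = Add(Mul(Rational(84745, 2650644), Pow(202, Rational(1, 2))), Rational(-123983, 403)) = Add(Rational(-123983, 403), Mul(Rational(84745, 2650644), Pow(202, Rational(1, 2))))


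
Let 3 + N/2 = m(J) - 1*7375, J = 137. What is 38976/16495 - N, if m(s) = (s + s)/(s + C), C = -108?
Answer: 7050697424/478355 ≈ 14739.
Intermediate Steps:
m(s) = 2*s/(-108 + s) (m(s) = (s + s)/(s - 108) = (2*s)/(-108 + s) = 2*s/(-108 + s))
N = -427376/29 (N = -6 + 2*(2*137/(-108 + 137) - 1*7375) = -6 + 2*(2*137/29 - 7375) = -6 + 2*(2*137*(1/29) - 7375) = -6 + 2*(274/29 - 7375) = -6 + 2*(-213601/29) = -6 - 427202/29 = -427376/29 ≈ -14737.)
38976/16495 - N = 38976/16495 - 1*(-427376/29) = 38976*(1/16495) + 427376/29 = 38976/16495 + 427376/29 = 7050697424/478355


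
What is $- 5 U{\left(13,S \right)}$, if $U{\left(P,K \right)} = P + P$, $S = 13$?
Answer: $-130$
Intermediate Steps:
$U{\left(P,K \right)} = 2 P$
$- 5 U{\left(13,S \right)} = - 5 \cdot 2 \cdot 13 = \left(-5\right) 26 = -130$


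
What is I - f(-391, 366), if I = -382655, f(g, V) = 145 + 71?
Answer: -382871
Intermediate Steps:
f(g, V) = 216
I - f(-391, 366) = -382655 - 1*216 = -382655 - 216 = -382871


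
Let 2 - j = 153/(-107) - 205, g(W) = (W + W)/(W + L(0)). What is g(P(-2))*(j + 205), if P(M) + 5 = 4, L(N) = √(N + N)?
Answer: 88474/107 ≈ 826.86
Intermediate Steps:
L(N) = √2*√N (L(N) = √(2*N) = √2*√N)
P(M) = -1 (P(M) = -5 + 4 = -1)
g(W) = 2 (g(W) = (W + W)/(W + √2*√0) = (2*W)/(W + √2*0) = (2*W)/(W + 0) = (2*W)/W = 2)
j = 22302/107 (j = 2 - (153/(-107) - 205) = 2 - (153*(-1/107) - 205) = 2 - (-153/107 - 205) = 2 - 1*(-22088/107) = 2 + 22088/107 = 22302/107 ≈ 208.43)
g(P(-2))*(j + 205) = 2*(22302/107 + 205) = 2*(44237/107) = 88474/107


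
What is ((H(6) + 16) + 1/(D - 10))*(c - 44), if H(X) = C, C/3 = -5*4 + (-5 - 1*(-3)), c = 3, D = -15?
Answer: 51291/25 ≈ 2051.6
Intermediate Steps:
C = -66 (C = 3*(-5*4 + (-5 - 1*(-3))) = 3*(-20 + (-5 + 3)) = 3*(-20 - 2) = 3*(-22) = -66)
H(X) = -66
((H(6) + 16) + 1/(D - 10))*(c - 44) = ((-66 + 16) + 1/(-15 - 10))*(3 - 44) = (-50 + 1/(-25))*(-41) = (-50 - 1/25)*(-41) = -1251/25*(-41) = 51291/25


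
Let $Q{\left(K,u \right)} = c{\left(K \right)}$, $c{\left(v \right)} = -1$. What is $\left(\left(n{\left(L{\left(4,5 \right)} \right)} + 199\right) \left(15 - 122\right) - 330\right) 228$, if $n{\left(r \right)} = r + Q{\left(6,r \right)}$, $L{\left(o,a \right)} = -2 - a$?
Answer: $-4734876$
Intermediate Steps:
$Q{\left(K,u \right)} = -1$
$n{\left(r \right)} = -1 + r$ ($n{\left(r \right)} = r - 1 = -1 + r$)
$\left(\left(n{\left(L{\left(4,5 \right)} \right)} + 199\right) \left(15 - 122\right) - 330\right) 228 = \left(\left(\left(-1 - 7\right) + 199\right) \left(15 - 122\right) - 330\right) 228 = \left(\left(\left(-1 - 7\right) + 199\right) \left(-107\right) - 330\right) 228 = \left(\left(-8 + 199\right) \left(-107\right) - 330\right) 228 = \left(191 \left(-107\right) - 330\right) 228 = \left(-20437 - 330\right) 228 = \left(-20767\right) 228 = -4734876$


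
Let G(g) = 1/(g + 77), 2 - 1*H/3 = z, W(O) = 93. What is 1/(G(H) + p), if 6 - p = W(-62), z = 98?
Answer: -211/18358 ≈ -0.011494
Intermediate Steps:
H = -288 (H = 6 - 3*98 = 6 - 294 = -288)
G(g) = 1/(77 + g)
p = -87 (p = 6 - 1*93 = 6 - 93 = -87)
1/(G(H) + p) = 1/(1/(77 - 288) - 87) = 1/(1/(-211) - 87) = 1/(-1/211 - 87) = 1/(-18358/211) = -211/18358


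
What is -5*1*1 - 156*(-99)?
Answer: 15439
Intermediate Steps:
-5*1*1 - 156*(-99) = -5*1 + 15444 = -5 + 15444 = 15439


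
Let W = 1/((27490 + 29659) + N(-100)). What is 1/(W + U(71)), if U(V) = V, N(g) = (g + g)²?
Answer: 97149/6897580 ≈ 0.014085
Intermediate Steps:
N(g) = 4*g² (N(g) = (2*g)² = 4*g²)
W = 1/97149 (W = 1/((27490 + 29659) + 4*(-100)²) = 1/(57149 + 4*10000) = 1/(57149 + 40000) = 1/97149 ≈ 1.0293e-5)
1/(W + U(71)) = 1/(1/97149 + 71) = 1/(6897580/97149) = 97149/6897580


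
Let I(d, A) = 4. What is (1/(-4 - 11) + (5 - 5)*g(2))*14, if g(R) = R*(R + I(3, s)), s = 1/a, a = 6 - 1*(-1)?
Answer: -14/15 ≈ -0.93333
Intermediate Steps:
a = 7 (a = 6 + 1 = 7)
s = ⅐ (s = 1/7 = ⅐ ≈ 0.14286)
g(R) = R*(4 + R) (g(R) = R*(R + 4) = R*(4 + R))
(1/(-4 - 11) + (5 - 5)*g(2))*14 = (1/(-4 - 11) + (5 - 5)*(2*(4 + 2)))*14 = (1/(-15) + 0*(2*6))*14 = (-1/15 + 0*12)*14 = (-1/15 + 0)*14 = -1/15*14 = -14/15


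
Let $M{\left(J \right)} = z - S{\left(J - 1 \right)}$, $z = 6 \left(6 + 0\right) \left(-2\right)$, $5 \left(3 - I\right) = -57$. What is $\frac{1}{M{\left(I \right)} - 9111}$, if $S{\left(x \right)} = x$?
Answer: $- \frac{5}{45982} \approx -0.00010874$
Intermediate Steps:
$I = \frac{72}{5}$ ($I = 3 - - \frac{57}{5} = 3 + \frac{57}{5} = \frac{72}{5} \approx 14.4$)
$z = -72$ ($z = 6 \cdot 6 \left(-2\right) = 6 \left(-12\right) = -72$)
$M{\left(J \right)} = -71 - J$ ($M{\left(J \right)} = -72 - \left(J - 1\right) = -72 - \left(-1 + J\right) = -71 - J$)
$\frac{1}{M{\left(I \right)} - 9111} = \frac{1}{\left(-71 - \frac{72}{5}\right) - 9111} = \frac{1}{- \frac{427}{5} - 9111} = \frac{1}{- \frac{45982}{5}} = - \frac{5}{45982}$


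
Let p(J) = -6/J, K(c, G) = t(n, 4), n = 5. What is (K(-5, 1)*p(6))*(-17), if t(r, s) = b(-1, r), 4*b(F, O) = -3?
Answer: -51/4 ≈ -12.750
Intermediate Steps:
b(F, O) = -¾ (b(F, O) = (¼)*(-3) = -¾)
t(r, s) = -¾
K(c, G) = -¾
(K(-5, 1)*p(6))*(-17) = -(-9)/(2*6)*(-17) = -¾*(-1)*(-17) = (¾)*(-17) = -51/4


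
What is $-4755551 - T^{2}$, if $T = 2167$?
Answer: $-9451440$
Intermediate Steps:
$-4755551 - T^{2} = -4755551 - 2167^{2} = -4755551 - 4695889 = -9451440$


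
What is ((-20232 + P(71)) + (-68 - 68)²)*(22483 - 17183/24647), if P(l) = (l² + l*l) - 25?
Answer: 4610843487078/24647 ≈ 1.8708e+8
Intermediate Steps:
P(l) = -25 + 2*l² (P(l) = (l² + l²) - 25 = 2*l² - 25 = -25 + 2*l²)
((-20232 + P(71)) + (-68 - 68)²)*(22483 - 17183/24647) = ((-20232 + (-25 + 2*71²)) + (-68 - 68)²)*(22483 - 17183/24647) = ((-20232 + (-25 + 2*5041)) + (-136)²)*(22483 - 17183*1/24647) = ((-20232 + (-25 + 10082)) + 18496)*(22483 - 17183/24647) = ((-20232 + 10057) + 18496)*(554121318/24647) = (-10175 + 18496)*(554121318/24647) = 8321*(554121318/24647) = 4610843487078/24647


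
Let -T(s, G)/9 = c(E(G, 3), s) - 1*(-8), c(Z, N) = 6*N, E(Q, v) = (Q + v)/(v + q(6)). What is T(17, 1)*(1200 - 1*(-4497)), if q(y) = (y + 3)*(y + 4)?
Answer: -5640030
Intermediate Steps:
q(y) = (3 + y)*(4 + y)
E(Q, v) = (Q + v)/(90 + v) (E(Q, v) = (Q + v)/(v + (12 + 6² + 7*6)) = (Q + v)/(v + (12 + 36 + 42)) = (Q + v)/(v + 90) = (Q + v)/(90 + v))
T(s, G) = -72 - 54*s (T(s, G) = -9*(6*s - 1*(-8)) = -9*(6*s + 8) = -9*(8 + 6*s) = -72 - 54*s)
T(17, 1)*(1200 - 1*(-4497)) = (-72 - 54*17)*(1200 - 1*(-4497)) = (-72 - 918)*(1200 + 4497) = -990*5697 = -5640030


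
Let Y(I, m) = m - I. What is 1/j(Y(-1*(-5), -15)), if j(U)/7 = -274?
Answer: -1/1918 ≈ -0.00052138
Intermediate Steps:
j(U) = -1918 (j(U) = 7*(-274) = -1918)
1/j(Y(-1*(-5), -15)) = 1/(-1918) = -1/1918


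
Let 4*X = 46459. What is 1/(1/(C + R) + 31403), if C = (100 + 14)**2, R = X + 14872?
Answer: 157931/4959507197 ≈ 3.1844e-5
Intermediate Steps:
X = 46459/4 (X = (1/4)*46459 = 46459/4 ≈ 11615.)
R = 105947/4 (R = 46459/4 + 14872 = 105947/4 ≈ 26487.)
C = 12996 (C = 114**2 = 12996)
1/(1/(C + R) + 31403) = 1/(1/(12996 + 105947/4) + 31403) = 1/(1/(157931/4) + 31403) = 1/(4/157931 + 31403) = 1/(4959507197/157931) = 157931/4959507197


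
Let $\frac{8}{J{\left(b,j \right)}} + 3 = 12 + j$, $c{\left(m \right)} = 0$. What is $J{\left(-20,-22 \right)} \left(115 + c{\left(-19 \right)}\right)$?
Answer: $- \frac{920}{13} \approx -70.769$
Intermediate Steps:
$J{\left(b,j \right)} = \frac{8}{9 + j}$ ($J{\left(b,j \right)} = \frac{8}{-3 + \left(12 + j\right)} = \frac{8}{9 + j}$)
$J{\left(-20,-22 \right)} \left(115 + c{\left(-19 \right)}\right) = \frac{8}{9 - 22} \left(115 + 0\right) = \frac{8}{-13} \cdot 115 = 8 \left(- \frac{1}{13}\right) 115 = \left(- \frac{8}{13}\right) 115 = - \frac{920}{13}$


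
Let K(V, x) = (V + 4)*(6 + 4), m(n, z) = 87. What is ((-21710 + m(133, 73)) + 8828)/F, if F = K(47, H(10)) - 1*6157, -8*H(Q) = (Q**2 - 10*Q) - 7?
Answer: 12795/5647 ≈ 2.2658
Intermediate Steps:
H(Q) = 7/8 - Q**2/8 + 5*Q/4 (H(Q) = -((Q**2 - 10*Q) - 7)/8 = -(-7 + Q**2 - 10*Q)/8 = 7/8 - Q**2/8 + 5*Q/4)
K(V, x) = 40 + 10*V (K(V, x) = (4 + V)*10 = 40 + 10*V)
F = -5647 (F = (40 + 10*47) - 1*6157 = (40 + 470) - 6157 = 510 - 6157 = -5647)
((-21710 + m(133, 73)) + 8828)/F = ((-21710 + 87) + 8828)/(-5647) = (-21623 + 8828)*(-1/5647) = -12795*(-1/5647) = 12795/5647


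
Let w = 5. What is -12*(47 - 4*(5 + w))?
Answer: -84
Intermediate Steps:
-12*(47 - 4*(5 + w)) = -12*(47 - 4*(5 + 5)) = -12*(47 - 4*10) = -12*(47 - 40) = -12*7 = -84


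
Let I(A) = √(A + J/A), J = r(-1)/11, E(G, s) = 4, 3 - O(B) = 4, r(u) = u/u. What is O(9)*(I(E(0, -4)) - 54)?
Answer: 54 - √1947/22 ≈ 51.994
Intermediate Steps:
r(u) = 1
O(B) = -1 (O(B) = 3 - 1*4 = 3 - 4 = -1)
J = 1/11 ≈ 0.090909
I(A) = √(A + 1/(11*A))
O(9)*(I(E(0, -4)) - 54) = -(√(11/4 + 121*4)/11 - 54) = -(√(11*(¼) + 484)/11 - 54) = -(√(11/4 + 484)/11 - 54) = -(√(1947/4)/11 - 54) = -((√1947/2)/11 - 54) = -(√1947/22 - 54) = -(-54 + √1947/22) = 54 - √1947/22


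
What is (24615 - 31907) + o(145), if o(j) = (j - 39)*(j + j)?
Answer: 23448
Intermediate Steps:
o(j) = 2*j*(-39 + j) (o(j) = (-39 + j)*(2*j) = 2*j*(-39 + j))
(24615 - 31907) + o(145) = (24615 - 31907) + 2*145*(-39 + 145) = -7292 + 2*145*106 = -7292 + 30740 = 23448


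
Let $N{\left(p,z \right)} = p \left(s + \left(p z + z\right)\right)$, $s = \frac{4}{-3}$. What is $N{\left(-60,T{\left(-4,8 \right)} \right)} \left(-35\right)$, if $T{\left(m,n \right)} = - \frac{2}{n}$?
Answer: $28175$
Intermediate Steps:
$s = - \frac{4}{3}$ ($s = 4 \left(- \frac{1}{3}\right) = - \frac{4}{3} \approx -1.3333$)
$N{\left(p,z \right)} = p \left(- \frac{4}{3} + z + p z\right)$ ($N{\left(p,z \right)} = p \left(- \frac{4}{3} + \left(p z + z\right)\right) = p \left(- \frac{4}{3} + \left(z + p z\right)\right) = p \left(- \frac{4}{3} + z + p z\right)$)
$N{\left(-60,T{\left(-4,8 \right)} \right)} \left(-35\right) = \frac{1}{3} \left(-60\right) \left(-4 + 3 \left(- \frac{2}{8}\right) + 3 \left(-60\right) \left(- \frac{2}{8}\right)\right) \left(-35\right) = \frac{1}{3} \left(-60\right) \left(-4 + 3 \left(\left(-2\right) \frac{1}{8}\right) + 3 \left(-60\right) \left(\left(-2\right) \frac{1}{8}\right)\right) \left(-35\right) = \frac{1}{3} \left(-60\right) \left(-4 + 3 \left(- \frac{1}{4}\right) + 3 \left(-60\right) \left(- \frac{1}{4}\right)\right) \left(-35\right) = \frac{1}{3} \left(-60\right) \left(-4 - \frac{3}{4} + 45\right) \left(-35\right) = \frac{1}{3} \left(-60\right) \frac{161}{4} \left(-35\right) = \left(-805\right) \left(-35\right) = 28175$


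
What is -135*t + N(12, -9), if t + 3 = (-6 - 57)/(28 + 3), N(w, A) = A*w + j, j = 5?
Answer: 17867/31 ≈ 576.35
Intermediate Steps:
N(w, A) = 5 + A*w (N(w, A) = A*w + 5 = 5 + A*w)
t = -156/31 (t = -3 + (-6 - 57)/(28 + 3) = -3 - 63/31 = -156/31 ≈ -5.0323)
-135*t + N(12, -9) = -135*(-156/31) + (5 - 9*12) = 21060/31 + (5 - 108) = 21060/31 - 103 = 17867/31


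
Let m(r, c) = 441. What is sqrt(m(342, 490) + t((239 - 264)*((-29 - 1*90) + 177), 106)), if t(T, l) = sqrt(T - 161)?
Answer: sqrt(441 + 3*I*sqrt(179)) ≈ 21.022 + 0.95466*I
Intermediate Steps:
t(T, l) = sqrt(-161 + T)
sqrt(m(342, 490) + t((239 - 264)*((-29 - 1*90) + 177), 106)) = sqrt(441 + sqrt(-161 + (239 - 264)*((-29 - 1*90) + 177))) = sqrt(441 + sqrt(-161 - 25*((-29 - 90) + 177))) = sqrt(441 + sqrt(-161 - 25*(-119 + 177))) = sqrt(441 + sqrt(-161 - 25*58)) = sqrt(441 + sqrt(-161 - 1450)) = sqrt(441 + sqrt(-1611)) = sqrt(441 + 3*I*sqrt(179))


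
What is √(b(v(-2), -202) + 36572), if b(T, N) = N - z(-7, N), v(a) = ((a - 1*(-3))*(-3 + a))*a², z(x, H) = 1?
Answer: 9*√449 ≈ 190.71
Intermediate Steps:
v(a) = a²*(-3 + a)*(3 + a) (v(a) = ((a + 3)*(-3 + a))*a² = ((3 + a)*(-3 + a))*a² = ((-3 + a)*(3 + a))*a² = a²*(-3 + a)*(3 + a))
b(T, N) = -1 + N (b(T, N) = N - 1*1 = N - 1 = -1 + N)
√(b(v(-2), -202) + 36572) = √((-1 - 202) + 36572) = √(-203 + 36572) = √36369 = 9*√449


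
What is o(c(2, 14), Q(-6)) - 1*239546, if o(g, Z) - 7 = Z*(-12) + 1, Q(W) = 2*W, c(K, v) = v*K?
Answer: -239394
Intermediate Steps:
c(K, v) = K*v
o(g, Z) = 8 - 12*Z (o(g, Z) = 7 + (Z*(-12) + 1) = 7 + (-12*Z + 1) = 7 + (1 - 12*Z) = 8 - 12*Z)
o(c(2, 14), Q(-6)) - 1*239546 = (8 - 24*(-6)) - 1*239546 = (8 - 12*(-12)) - 239546 = (8 + 144) - 239546 = 152 - 239546 = -239394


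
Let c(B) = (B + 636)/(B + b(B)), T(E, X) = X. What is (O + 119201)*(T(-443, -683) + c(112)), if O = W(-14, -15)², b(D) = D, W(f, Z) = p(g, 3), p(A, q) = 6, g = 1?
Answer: -4538279457/56 ≈ -8.1041e+7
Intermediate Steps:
W(f, Z) = 6
c(B) = (636 + B)/(2*B) (c(B) = (B + 636)/(B + B) = (636 + B)/((2*B)) = (636 + B)*(1/(2*B)) = (636 + B)/(2*B))
O = 36 (O = 6² = 36)
(O + 119201)*(T(-443, -683) + c(112)) = (36 + 119201)*(-683 + (½)*(636 + 112)/112) = 119237*(-683 + (½)*(1/112)*748) = 119237*(-683 + 187/56) = 119237*(-38061/56) = -4538279457/56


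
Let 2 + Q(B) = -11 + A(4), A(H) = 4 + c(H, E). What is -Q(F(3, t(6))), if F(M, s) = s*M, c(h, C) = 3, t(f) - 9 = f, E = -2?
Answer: 6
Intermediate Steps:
t(f) = 9 + f
F(M, s) = M*s
A(H) = 7 (A(H) = 4 + 3 = 7)
Q(B) = -6 (Q(B) = -2 + (-11 + 7) = -2 - 4 = -6)
-Q(F(3, t(6))) = -1*(-6) = 6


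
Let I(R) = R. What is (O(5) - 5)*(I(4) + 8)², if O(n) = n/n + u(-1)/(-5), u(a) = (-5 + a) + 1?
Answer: -432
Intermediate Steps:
u(a) = -4 + a
O(n) = 2 (O(n) = n/n + (-4 - 1)/(-5) = 1 - 5*(-⅕) = 1 + 1 = 2)
(O(5) - 5)*(I(4) + 8)² = (2 - 5)*(4 + 8)² = -3*12² = -3*144 = -432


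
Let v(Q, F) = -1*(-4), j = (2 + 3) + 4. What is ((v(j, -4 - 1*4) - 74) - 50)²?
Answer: 14400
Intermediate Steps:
j = 9 (j = 5 + 4 = 9)
v(Q, F) = 4
((v(j, -4 - 1*4) - 74) - 50)² = ((4 - 74) - 50)² = (-70 - 50)² = (-120)² = 14400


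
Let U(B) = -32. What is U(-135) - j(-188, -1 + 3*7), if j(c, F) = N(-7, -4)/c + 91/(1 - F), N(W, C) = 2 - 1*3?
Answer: -97215/3572 ≈ -27.216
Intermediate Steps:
N(W, C) = -1 (N(W, C) = 2 - 3 = -1)
j(c, F) = -1/c + 91/(1 - F)
U(-135) - j(-188, -1 + 3*7) = -32 - (1 - (-1 + 3*7) - 91*(-188))/((-188)*(-1 + (-1 + 3*7))) = -32 - (-1)*(1 - (-1 + 21) + 17108)/(188*(-1 + (-1 + 21))) = -32 - (-1)*(1 - 1*20 + 17108)/(188*(-1 + 20)) = -32 - (-1)*(1 - 20 + 17108)/(188*19) = -32 - (-1)*17089/(188*19) = -32 - 1*(-17089/3572) = -32 + 17089/3572 = -97215/3572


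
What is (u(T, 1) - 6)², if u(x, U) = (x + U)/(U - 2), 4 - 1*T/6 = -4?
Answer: 3025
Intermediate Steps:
T = 48 (T = 24 - 6*(-4) = 24 + 24 = 48)
u(x, U) = (U + x)/(-2 + U)
(u(T, 1) - 6)² = ((1 + 48)/(-2 + 1) - 6)² = (49/(-1) - 6)² = (-1*49 - 6)² = (-49 - 6)² = (-55)² = 3025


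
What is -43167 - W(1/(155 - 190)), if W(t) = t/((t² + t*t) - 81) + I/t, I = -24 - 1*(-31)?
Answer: -4258849641/99223 ≈ -42922.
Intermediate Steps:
I = 7 (I = -24 + 31 = 7)
W(t) = 7/t + t/(-81 + 2*t²) (W(t) = t/((t² + t*t) - 81) + 7/t = t/((t² + t²) - 81) + 7/t = t/(2*t² - 81) + 7/t = t/(-81 + 2*t²) + 7/t = 7/t + t/(-81 + 2*t²))
-43167 - W(1/(155 - 190)) = -43167 - 3*(-189 + 5*(1/(155 - 190))²)/((1/(155 - 190))*(-81 + 2*(1/(155 - 190))²)) = -43167 - 3*(-189 + 5*(1/(-35))²)/((1/(-35))*(-81 + 2*(1/(-35))²)) = -43167 - 3*(-189 + 5*(-1/35)²)/((-1/35)*(-81 + 2*(-1/35)²)) = -43167 - 3*(-35)*(-189 + 5*(1/1225))/(-81 + 2*(1/1225)) = -43167 - 3*(-35)*(-189 + 1/245)/(-81 + 2/1225) = -43167 - 3*(-35)*(-46304)/((-99223/1225)*245) = -43167 - 3*(-35)*(-1225)*(-46304)/(99223*245) = -43167 - 1*(-24309600/99223) = -43167 + 24309600/99223 = -4258849641/99223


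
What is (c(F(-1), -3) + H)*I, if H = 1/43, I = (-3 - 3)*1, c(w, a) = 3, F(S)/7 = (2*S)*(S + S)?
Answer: -780/43 ≈ -18.140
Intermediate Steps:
F(S) = 28*S² (F(S) = 7*((2*S)*(S + S)) = 7*((2*S)*(2*S)) = 7*(4*S²) = 28*S²)
I = -6 (I = -6*1 = -6)
H = 1/43 ≈ 0.023256
(c(F(-1), -3) + H)*I = (3 + 1/43)*(-6) = (130/43)*(-6) = -780/43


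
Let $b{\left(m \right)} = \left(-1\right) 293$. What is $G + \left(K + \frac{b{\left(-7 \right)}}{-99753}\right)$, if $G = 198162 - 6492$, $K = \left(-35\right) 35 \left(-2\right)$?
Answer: $\frac{19364052653}{99753} \approx 1.9412 \cdot 10^{5}$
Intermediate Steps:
$b{\left(m \right)} = -293$
$K = 2450$ ($K = \left(-1225\right) \left(-2\right) = 2450$)
$G = 191670$
$G + \left(K + \frac{b{\left(-7 \right)}}{-99753}\right) = 191670 + \left(2450 - \frac{293}{-99753}\right) = 191670 + \left(2450 - - \frac{293}{99753}\right) = 191670 + \left(2450 + \frac{293}{99753}\right) = 191670 + \frac{244395143}{99753} = \frac{19364052653}{99753}$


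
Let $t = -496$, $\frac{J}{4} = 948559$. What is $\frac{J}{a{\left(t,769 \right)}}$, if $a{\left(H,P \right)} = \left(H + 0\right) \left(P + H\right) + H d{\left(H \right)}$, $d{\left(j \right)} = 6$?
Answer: $- \frac{948559}{34596} \approx -27.418$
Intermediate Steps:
$J = 3794236$ ($J = 4 \cdot 948559 = 3794236$)
$a{\left(H,P \right)} = 6 H + H \left(H + P\right)$ ($a{\left(H,P \right)} = \left(H + 0\right) \left(P + H\right) + H 6 = H \left(H + P\right) + 6 H = 6 H + H \left(H + P\right)$)
$\frac{J}{a{\left(t,769 \right)}} = \frac{3794236}{\left(-496\right) \left(6 - 496 + 769\right)} = \frac{3794236}{\left(-496\right) 279} = \frac{3794236}{-138384} = 3794236 \left(- \frac{1}{138384}\right) = - \frac{948559}{34596}$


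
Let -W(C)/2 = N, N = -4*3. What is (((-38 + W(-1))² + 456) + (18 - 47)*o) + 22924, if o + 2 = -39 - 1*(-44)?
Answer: 23489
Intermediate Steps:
N = -12
W(C) = 24 (W(C) = -2*(-12) = 24)
o = 3 (o = -2 + (-39 - 1*(-44)) = -2 + (-39 + 44) = -2 + 5 = 3)
(((-38 + W(-1))² + 456) + (18 - 47)*o) + 22924 = (((-38 + 24)² + 456) + (18 - 47)*3) + 22924 = (((-14)² + 456) - 29*3) + 22924 = ((196 + 456) - 87) + 22924 = (652 - 87) + 22924 = 565 + 22924 = 23489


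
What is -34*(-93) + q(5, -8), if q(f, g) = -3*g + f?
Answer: 3191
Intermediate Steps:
q(f, g) = f - 3*g
-34*(-93) + q(5, -8) = -34*(-93) + (5 - 3*(-8)) = 3162 + (5 + 24) = 3162 + 29 = 3191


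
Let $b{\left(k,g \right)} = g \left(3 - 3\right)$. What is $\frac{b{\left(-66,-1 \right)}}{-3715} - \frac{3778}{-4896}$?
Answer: $\frac{1889}{2448} \approx 0.77165$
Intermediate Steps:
$b{\left(k,g \right)} = 0$ ($b{\left(k,g \right)} = g 0 = 0$)
$\frac{b{\left(-66,-1 \right)}}{-3715} - \frac{3778}{-4896} = \frac{0}{-3715} - \frac{3778}{-4896} = 0 \left(- \frac{1}{3715}\right) - - \frac{1889}{2448} = 0 + \frac{1889}{2448} = \frac{1889}{2448}$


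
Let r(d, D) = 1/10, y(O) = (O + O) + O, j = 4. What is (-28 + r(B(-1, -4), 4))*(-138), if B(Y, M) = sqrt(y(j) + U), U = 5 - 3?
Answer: 19251/5 ≈ 3850.2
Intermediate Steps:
U = 2
y(O) = 3*O (y(O) = 2*O + O = 3*O)
B(Y, M) = sqrt(14) (B(Y, M) = sqrt(3*4 + 2) = sqrt(12 + 2) = sqrt(14))
r(d, D) = 1/10
(-28 + r(B(-1, -4), 4))*(-138) = (-28 + 1/10)*(-138) = -279/10*(-138) = 19251/5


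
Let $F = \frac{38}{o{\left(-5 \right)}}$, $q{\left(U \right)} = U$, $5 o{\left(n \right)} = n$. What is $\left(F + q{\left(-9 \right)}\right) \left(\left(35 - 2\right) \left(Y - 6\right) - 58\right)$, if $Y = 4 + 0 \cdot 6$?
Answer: $5828$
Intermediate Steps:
$o{\left(n \right)} = \frac{n}{5}$
$Y = 4$ ($Y = 4 + 0 = 4$)
$F = -38$ ($F = \frac{38}{\frac{1}{5} \left(-5\right)} = \frac{38}{-1} = 38 \left(-1\right) = -38$)
$\left(F + q{\left(-9 \right)}\right) \left(\left(35 - 2\right) \left(Y - 6\right) - 58\right) = \left(-38 - 9\right) \left(\left(35 - 2\right) \left(4 - 6\right) - 58\right) = - 47 \left(33 \left(-2\right) - 58\right) = - 47 \left(-66 - 58\right) = \left(-47\right) \left(-124\right) = 5828$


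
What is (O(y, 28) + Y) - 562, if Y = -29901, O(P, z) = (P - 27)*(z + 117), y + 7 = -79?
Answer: -46848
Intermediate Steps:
y = -86 (y = -7 - 79 = -86)
O(P, z) = (-27 + P)*(117 + z)
(O(y, 28) + Y) - 562 = ((-3159 - 27*28 + 117*(-86) - 86*28) - 29901) - 562 = ((-3159 - 756 - 10062 - 2408) - 29901) - 562 = (-16385 - 29901) - 562 = -46286 - 562 = -46848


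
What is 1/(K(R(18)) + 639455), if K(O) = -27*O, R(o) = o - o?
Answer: 1/639455 ≈ 1.5638e-6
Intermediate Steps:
R(o) = 0
1/(K(R(18)) + 639455) = 1/(-27*0 + 639455) = 1/(0 + 639455) = 1/639455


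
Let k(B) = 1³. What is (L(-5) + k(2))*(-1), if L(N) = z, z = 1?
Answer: -2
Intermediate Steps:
L(N) = 1
k(B) = 1
(L(-5) + k(2))*(-1) = (1 + 1)*(-1) = 2*(-1) = -2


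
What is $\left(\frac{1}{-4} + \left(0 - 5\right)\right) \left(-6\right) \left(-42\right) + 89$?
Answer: $-1234$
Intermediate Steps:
$\left(\frac{1}{-4} + \left(0 - 5\right)\right) \left(-6\right) \left(-42\right) + 89 = \left(- \frac{1}{4} + \left(0 - 5\right)\right) \left(-6\right) \left(-42\right) + 89 = \left(- \frac{1}{4} - 5\right) \left(-6\right) \left(-42\right) + 89 = \left(- \frac{21}{4}\right) \left(-6\right) \left(-42\right) + 89 = \frac{63}{2} \left(-42\right) + 89 = -1323 + 89 = -1234$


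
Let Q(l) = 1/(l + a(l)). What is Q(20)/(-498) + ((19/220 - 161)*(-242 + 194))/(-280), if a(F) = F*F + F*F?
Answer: -4336906093/157218600 ≈ -27.585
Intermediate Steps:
a(F) = 2*F² (a(F) = F² + F² = 2*F²)
Q(l) = 1/(l + 2*l²)
Q(20)/(-498) + ((19/220 - 161)*(-242 + 194))/(-280) = (1/(20*(1 + 2*20)))/(-498) + ((19/220 - 161)*(-242 + 194))/(-280) = (1/(20*(1 + 40)))*(-1/498) + ((19*(1/220) - 161)*(-48))*(-1/280) = ((1/20)/41)*(-1/498) + ((19/220 - 161)*(-48))*(-1/280) = ((1/20)*(1/41))*(-1/498) - 35401/220*(-48)*(-1/280) = (1/820)*(-1/498) + (424812/55)*(-1/280) = -1/408360 - 106203/3850 = -4336906093/157218600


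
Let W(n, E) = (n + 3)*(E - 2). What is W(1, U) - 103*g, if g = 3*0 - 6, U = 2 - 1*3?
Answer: 606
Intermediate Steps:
U = -1 (U = 2 - 3 = -1)
g = -6 (g = 0 - 6 = -6)
W(n, E) = (-2 + E)*(3 + n) (W(n, E) = (3 + n)*(-2 + E) = (-2 + E)*(3 + n))
W(1, U) - 103*g = (-6 - 2*1 + 3*(-1) - 1*1) - 103*(-6) = (-6 - 2 - 3 - 1) + 618 = -12 + 618 = 606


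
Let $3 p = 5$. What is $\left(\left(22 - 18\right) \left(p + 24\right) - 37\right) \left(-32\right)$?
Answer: $- \frac{6304}{3} \approx -2101.3$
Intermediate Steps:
$p = \frac{5}{3}$ ($p = \frac{1}{3} \cdot 5 = \frac{5}{3} \approx 1.6667$)
$\left(\left(22 - 18\right) \left(p + 24\right) - 37\right) \left(-32\right) = \left(\left(22 - 18\right) \left(\frac{5}{3} + 24\right) - 37\right) \left(-32\right) = \left(4 \cdot \frac{77}{3} - 37\right) \left(-32\right) = \left(\frac{308}{3} - 37\right) \left(-32\right) = \frac{197}{3} \left(-32\right) = - \frac{6304}{3}$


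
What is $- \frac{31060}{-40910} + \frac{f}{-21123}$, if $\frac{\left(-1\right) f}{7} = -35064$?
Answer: $- \frac{104279970}{9601577} \approx -10.861$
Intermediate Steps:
$f = 245448$ ($f = \left(-7\right) \left(-35064\right) = 245448$)
$- \frac{31060}{-40910} + \frac{f}{-21123} = - \frac{31060}{-40910} + \frac{245448}{-21123} = \left(-31060\right) \left(- \frac{1}{40910}\right) + 245448 \left(- \frac{1}{21123}\right) = \frac{3106}{4091} - \frac{27272}{2347} = - \frac{104279970}{9601577}$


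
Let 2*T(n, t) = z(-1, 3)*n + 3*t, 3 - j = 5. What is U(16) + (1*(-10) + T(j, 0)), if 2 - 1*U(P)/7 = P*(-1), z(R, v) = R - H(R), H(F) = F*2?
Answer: 115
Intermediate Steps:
j = -2 (j = 3 - 1*5 = 3 - 5 = -2)
H(F) = 2*F
z(R, v) = -R (z(R, v) = R - 2*R = -R)
T(n, t) = n/2 + 3*t/2 (T(n, t) = ((-1*(-1))*n + 3*t)/2 = (1*n + 3*t)/2 = (n + 3*t)/2 = n/2 + 3*t/2)
U(P) = 14 + 7*P (U(P) = 14 - 7*P*(-1) = 14 - (-7)*P = 14 + 7*P)
U(16) + (1*(-10) + T(j, 0)) = (14 + 7*16) + (1*(-10) + ((½)*(-2) + (3/2)*0)) = (14 + 112) + (-10 + (-1 + 0)) = 126 + (-10 - 1) = 126 - 11 = 115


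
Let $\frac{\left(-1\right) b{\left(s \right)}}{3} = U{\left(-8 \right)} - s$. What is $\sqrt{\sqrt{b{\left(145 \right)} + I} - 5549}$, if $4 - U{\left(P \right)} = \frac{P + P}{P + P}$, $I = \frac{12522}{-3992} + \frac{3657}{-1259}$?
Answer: $\frac{\sqrt{-8760467193581876 + 3769446 \sqrt{73667588034557}}}{1256482} \approx 74.354 i$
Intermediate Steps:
$I = - \frac{15181971}{2512964}$ ($I = 12522 \left(- \frac{1}{3992}\right) + 3657 \left(- \frac{1}{1259}\right) = - \frac{6261}{1996} - \frac{3657}{1259} = - \frac{15181971}{2512964} \approx -6.0415$)
$U{\left(P \right)} = 3$ ($U{\left(P \right)} = 4 - \frac{P + P}{P + P} = 4 - \frac{2 P}{2 P} = 4 - 2 P \frac{1}{2 P} = 4 - 1 = 3$)
$b{\left(s \right)} = -9 + 3 s$ ($b{\left(s \right)} = - 3 \left(3 - s\right) = -9 + 3 s$)
$\sqrt{\sqrt{b{\left(145 \right)} + I} - 5549} = \sqrt{\sqrt{\left(-9 + 3 \cdot 145\right) - \frac{15181971}{2512964}} - 5549} = \sqrt{\sqrt{\left(-9 + 435\right) - \frac{15181971}{2512964}} - 5549} = \sqrt{\sqrt{426 - \frac{15181971}{2512964}} - 5549} = \sqrt{\sqrt{\frac{1055340693}{2512964}} - 5549} = \sqrt{\frac{3 \sqrt{73667588034557}}{1256482} - 5549} = \sqrt{-5549 + \frac{3 \sqrt{73667588034557}}{1256482}}$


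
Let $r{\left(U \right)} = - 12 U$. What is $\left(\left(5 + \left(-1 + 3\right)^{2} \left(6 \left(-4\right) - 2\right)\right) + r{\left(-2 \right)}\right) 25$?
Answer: $-1875$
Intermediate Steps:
$\left(\left(5 + \left(-1 + 3\right)^{2} \left(6 \left(-4\right) - 2\right)\right) + r{\left(-2 \right)}\right) 25 = \left(\left(5 + \left(-1 + 3\right)^{2} \left(6 \left(-4\right) - 2\right)\right) - -24\right) 25 = \left(\left(5 + 2^{2} \left(-24 - 2\right)\right) + 24\right) 25 = \left(\left(5 + 4 \left(-26\right)\right) + 24\right) 25 = \left(\left(5 - 104\right) + 24\right) 25 = \left(-99 + 24\right) 25 = \left(-75\right) 25 = -1875$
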